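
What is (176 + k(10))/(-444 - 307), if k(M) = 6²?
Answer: -212/751 ≈ -0.28229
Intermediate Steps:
k(M) = 36
(176 + k(10))/(-444 - 307) = (176 + 36)/(-444 - 307) = 212/(-751) = 212*(-1/751) = -212/751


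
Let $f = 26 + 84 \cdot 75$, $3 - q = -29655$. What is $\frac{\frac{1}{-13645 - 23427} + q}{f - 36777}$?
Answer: $- \frac{1099481375}{1128879472} \approx -0.97396$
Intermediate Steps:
$q = 29658$ ($q = 3 - -29655 = 3 + 29655 = 29658$)
$f = 6326$ ($f = 26 + 6300 = 6326$)
$\frac{\frac{1}{-13645 - 23427} + q}{f - 36777} = \frac{\frac{1}{-13645 - 23427} + 29658}{6326 - 36777} = \frac{\frac{1}{-37072} + 29658}{-30451} = \left(- \frac{1}{37072} + 29658\right) \left(- \frac{1}{30451}\right) = \frac{1099481375}{37072} \left(- \frac{1}{30451}\right) = - \frac{1099481375}{1128879472}$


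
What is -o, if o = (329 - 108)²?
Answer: -48841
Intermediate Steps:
o = 48841 (o = 221² = 48841)
-o = -1*48841 = -48841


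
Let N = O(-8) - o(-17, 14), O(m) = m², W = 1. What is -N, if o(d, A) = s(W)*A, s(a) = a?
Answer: -50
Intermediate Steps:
o(d, A) = A (o(d, A) = 1*A = A)
N = 50 (N = (-8)² - 1*14 = 64 - 14 = 50)
-N = -1*50 = -50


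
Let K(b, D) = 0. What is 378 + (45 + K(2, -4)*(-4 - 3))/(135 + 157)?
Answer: 110421/292 ≈ 378.15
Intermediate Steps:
378 + (45 + K(2, -4)*(-4 - 3))/(135 + 157) = 378 + (45 + 0*(-4 - 3))/(135 + 157) = 378 + (45 + 0*(-7))/292 = 378 + (45 + 0)*(1/292) = 378 + 45*(1/292) = 378 + 45/292 = 110421/292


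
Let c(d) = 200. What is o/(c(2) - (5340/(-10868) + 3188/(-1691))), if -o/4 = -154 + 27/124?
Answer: 4611132097/1517056269 ≈ 3.0395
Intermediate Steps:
o = 19069/31 (o = -4*(-154 + 27/124) = -4*(-19069/124) = 19069/31 ≈ 615.13)
o/(c(2) - (5340/(-10868) + 3188/(-1691))) = 19069/(31*(200 - (5340/(-10868) + 3188/(-1691)))) = 19069/(31*(200 - (5340*(-1/10868) + 3188*(-1/1691)))) = 19069/(31*(200 - (-1335/2717 - 3188/1691))) = 19069/(31*(200 - 1*(-574699/241813))) = 19069/(31*(200 + 574699/241813)) = 19069/(31*(48937299/241813)) = (19069/31)*(241813/48937299) = 4611132097/1517056269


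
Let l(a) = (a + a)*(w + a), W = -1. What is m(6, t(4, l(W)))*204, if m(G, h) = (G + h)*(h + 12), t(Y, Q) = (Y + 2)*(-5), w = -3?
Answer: 88128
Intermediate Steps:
l(a) = 2*a*(-3 + a) (l(a) = (a + a)*(-3 + a) = (2*a)*(-3 + a) = 2*a*(-3 + a))
t(Y, Q) = -10 - 5*Y (t(Y, Q) = (2 + Y)*(-5) = -10 - 5*Y)
m(G, h) = (12 + h)*(G + h) (m(G, h) = (G + h)*(12 + h) = (12 + h)*(G + h))
m(6, t(4, l(W)))*204 = ((-10 - 5*4)² + 12*6 + 12*(-10 - 5*4) + 6*(-10 - 5*4))*204 = ((-10 - 20)² + 72 + 12*(-10 - 20) + 6*(-10 - 20))*204 = ((-30)² + 72 + 12*(-30) + 6*(-30))*204 = (900 + 72 - 360 - 180)*204 = 432*204 = 88128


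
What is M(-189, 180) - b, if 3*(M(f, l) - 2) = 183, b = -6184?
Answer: 6247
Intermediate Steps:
M(f, l) = 63 (M(f, l) = 2 + (⅓)*183 = 2 + 61 = 63)
M(-189, 180) - b = 63 - 1*(-6184) = 63 + 6184 = 6247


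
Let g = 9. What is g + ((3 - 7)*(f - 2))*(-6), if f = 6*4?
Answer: 537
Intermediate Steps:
f = 24
g + ((3 - 7)*(f - 2))*(-6) = 9 + ((3 - 7)*(24 - 2))*(-6) = 9 - 4*22*(-6) = 9 - 88*(-6) = 9 + 528 = 537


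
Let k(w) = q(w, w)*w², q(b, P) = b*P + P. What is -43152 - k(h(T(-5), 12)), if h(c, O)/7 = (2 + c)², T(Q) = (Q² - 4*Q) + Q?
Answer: -23249930181326160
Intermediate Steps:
q(b, P) = P + P*b (q(b, P) = P*b + P = P + P*b)
T(Q) = Q² - 3*Q
h(c, O) = 7*(2 + c)²
k(w) = w³*(1 + w) (k(w) = (w*(1 + w))*w² = w³*(1 + w))
-43152 - k(h(T(-5), 12)) = -43152 - (7*(2 - 5*(-3 - 5))²)³*(1 + 7*(2 - 5*(-3 - 5))²) = -43152 - (7*(2 - 5*(-8))²)³*(1 + 7*(2 - 5*(-8))²) = -43152 - (7*(2 + 40)²)³*(1 + 7*(2 + 40)²) = -43152 - (7*42²)³*(1 + 7*42²) = -43152 - (7*1764)³*(1 + 7*1764) = -43152 - 12348³*(1 + 12348) = -43152 - 1882737888192*12349 = -43152 - 1*23249930181283008 = -43152 - 23249930181283008 = -23249930181326160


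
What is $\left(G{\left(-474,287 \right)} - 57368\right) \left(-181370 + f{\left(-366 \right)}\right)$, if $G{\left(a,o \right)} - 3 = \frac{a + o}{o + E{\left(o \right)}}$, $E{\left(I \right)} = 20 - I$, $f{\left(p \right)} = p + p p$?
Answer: $2741346443$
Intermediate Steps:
$f{\left(p \right)} = p + p^{2}$
$G{\left(a,o \right)} = 3 + \frac{a}{20} + \frac{o}{20}$ ($G{\left(a,o \right)} = 3 + \frac{a + o}{o - \left(-20 + o\right)} = 3 + \frac{a + o}{20} = 3 + \left(a + o\right) \frac{1}{20} = 3 + \left(\frac{a}{20} + \frac{o}{20}\right) = 3 + \frac{a}{20} + \frac{o}{20}$)
$\left(G{\left(-474,287 \right)} - 57368\right) \left(-181370 + f{\left(-366 \right)}\right) = \left(\left(3 + \frac{1}{20} \left(-474\right) + \frac{1}{20} \cdot 287\right) - 57368\right) \left(-181370 - 366 \left(1 - 366\right)\right) = \left(\left(3 - \frac{237}{10} + \frac{287}{20}\right) - 57368\right) \left(-181370 - -133590\right) = \left(- \frac{127}{20} - 57368\right) \left(-181370 + 133590\right) = \left(- \frac{1147487}{20}\right) \left(-47780\right) = 2741346443$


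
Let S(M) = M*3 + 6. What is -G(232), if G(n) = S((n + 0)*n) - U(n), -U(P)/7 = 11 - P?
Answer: -159931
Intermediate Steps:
U(P) = -77 + 7*P (U(P) = -7*(11 - P) = -77 + 7*P)
S(M) = 6 + 3*M (S(M) = 3*M + 6 = 6 + 3*M)
G(n) = 83 - 7*n + 3*n² (G(n) = (6 + 3*((n + 0)*n)) - (-77 + 7*n) = (6 + 3*(n*n)) + (77 - 7*n) = (6 + 3*n²) + (77 - 7*n) = 83 - 7*n + 3*n²)
-G(232) = -(83 - 7*232 + 3*232²) = -(83 - 1624 + 3*53824) = -(83 - 1624 + 161472) = -1*159931 = -159931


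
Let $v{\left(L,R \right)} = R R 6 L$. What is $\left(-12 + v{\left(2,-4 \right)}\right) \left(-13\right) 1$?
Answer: $-2340$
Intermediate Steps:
$v{\left(L,R \right)} = 6 L R^{2}$ ($v{\left(L,R \right)} = R 6 R L = 6 R^{2} L = 6 L R^{2}$)
$\left(-12 + v{\left(2,-4 \right)}\right) \left(-13\right) 1 = \left(-12 + 6 \cdot 2 \left(-4\right)^{2}\right) \left(-13\right) 1 = \left(-12 + 6 \cdot 2 \cdot 16\right) \left(-13\right) 1 = \left(-12 + 192\right) \left(-13\right) 1 = 180 \left(-13\right) 1 = \left(-2340\right) 1 = -2340$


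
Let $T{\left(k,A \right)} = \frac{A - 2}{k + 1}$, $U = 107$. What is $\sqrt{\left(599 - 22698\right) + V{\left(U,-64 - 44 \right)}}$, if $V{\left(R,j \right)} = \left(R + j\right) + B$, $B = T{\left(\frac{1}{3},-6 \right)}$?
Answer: $i \sqrt{22106} \approx 148.68 i$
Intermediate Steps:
$T{\left(k,A \right)} = \frac{-2 + A}{1 + k}$
$B = -6$ ($B = \frac{-2 - 6}{1 + \frac{1}{3}} = \frac{1}{1 + \frac{1}{3}} \left(-8\right) = \frac{1}{\frac{4}{3}} \left(-8\right) = \frac{3}{4} \left(-8\right) = -6$)
$V{\left(R,j \right)} = -6 + R + j$ ($V{\left(R,j \right)} = \left(R + j\right) - 6 = -6 + R + j$)
$\sqrt{\left(599 - 22698\right) + V{\left(U,-64 - 44 \right)}} = \sqrt{\left(599 - 22698\right) - 7} = \sqrt{-22099 - 7} = \sqrt{-22106} = i \sqrt{22106}$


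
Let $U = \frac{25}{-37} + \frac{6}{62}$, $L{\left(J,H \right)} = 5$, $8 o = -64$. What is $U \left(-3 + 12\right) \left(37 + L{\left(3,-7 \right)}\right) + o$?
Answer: $- \frac{260168}{1147} \approx -226.82$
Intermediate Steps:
$o = -8$ ($o = \frac{1}{8} \left(-64\right) = -8$)
$U = - \frac{664}{1147}$ ($U = 25 \left(- \frac{1}{37}\right) + 6 \cdot \frac{1}{62} = - \frac{25}{37} + \frac{3}{31} = - \frac{664}{1147} \approx -0.5789$)
$U \left(-3 + 12\right) \left(37 + L{\left(3,-7 \right)}\right) + o = - \frac{664 \left(-3 + 12\right) \left(37 + 5\right)}{1147} - 8 = - \frac{664 \cdot 9 \cdot 42}{1147} - 8 = \left(- \frac{664}{1147}\right) 378 - 8 = - \frac{250992}{1147} - 8 = - \frac{260168}{1147}$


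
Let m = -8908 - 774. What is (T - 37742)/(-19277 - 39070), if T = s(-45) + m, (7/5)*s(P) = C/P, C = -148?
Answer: 2987564/3675861 ≈ 0.81275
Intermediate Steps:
s(P) = -740/(7*P) (s(P) = 5*(-148/P)/7 = -740/(7*P))
m = -9682
T = -609818/63 (T = -740/7/(-45) - 9682 = -740/7*(-1/45) - 9682 = 148/63 - 9682 = -609818/63 ≈ -9679.7)
(T - 37742)/(-19277 - 39070) = (-609818/63 - 37742)/(-19277 - 39070) = -2987564/63/(-58347) = -2987564/63*(-1/58347) = 2987564/3675861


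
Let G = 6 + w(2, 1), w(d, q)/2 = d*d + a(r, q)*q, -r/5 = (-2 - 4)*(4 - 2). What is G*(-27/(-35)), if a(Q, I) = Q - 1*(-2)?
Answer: 3726/35 ≈ 106.46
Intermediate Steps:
r = 60 (r = -5*(-2 - 4)*(4 - 2) = -(-30)*2 = -5*(-12) = 60)
a(Q, I) = 2 + Q (a(Q, I) = Q + 2 = 2 + Q)
w(d, q) = 2*d² + 124*q (w(d, q) = 2*(d*d + (2 + 60)*q) = 2*(d² + 62*q) = 2*d² + 124*q)
G = 138 (G = 6 + (2*2² + 124*1) = 6 + (2*4 + 124) = 6 + (8 + 124) = 6 + 132 = 138)
G*(-27/(-35)) = 138*(-27/(-35)) = 138*(-27*(-1/35)) = 138*(27/35) = 3726/35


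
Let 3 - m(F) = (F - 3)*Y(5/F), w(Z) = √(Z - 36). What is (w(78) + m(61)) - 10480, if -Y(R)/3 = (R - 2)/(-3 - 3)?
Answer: -635704/61 + √42 ≈ -10415.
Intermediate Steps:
w(Z) = √(-36 + Z)
Y(R) = -1 + R/2 (Y(R) = -3*(R - 2)/(-3 - 3) = -3*(-2 + R)/(-6) = -3*(-2 + R)*(-1)/6 = -3*(⅓ - R/6) = -1 + R/2)
m(F) = 3 - (-1 + 5/(2*F))*(-3 + F) (m(F) = 3 - (F - 3)*(-1 + (5/F)/2) = 3 - (-3 + F)*(-1 + 5/(2*F)) = 3 - (-1 + 5/(2*F))*(-3 + F))
(w(78) + m(61)) - 10480 = (√(-36 + 78) + (-5/2 + 61 + (15/2)/61)) - 10480 = (√42 + (-5/2 + 61 + (15/2)*(1/61))) - 10480 = (√42 + (-5/2 + 61 + 15/122)) - 10480 = (√42 + 3576/61) - 10480 = (3576/61 + √42) - 10480 = -635704/61 + √42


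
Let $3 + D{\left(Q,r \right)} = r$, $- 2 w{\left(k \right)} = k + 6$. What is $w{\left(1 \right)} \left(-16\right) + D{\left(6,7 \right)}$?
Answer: $60$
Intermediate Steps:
$w{\left(k \right)} = -3 - \frac{k}{2}$ ($w{\left(k \right)} = - \frac{k + 6}{2} = - \frac{6 + k}{2} = -3 - \frac{k}{2}$)
$D{\left(Q,r \right)} = -3 + r$
$w{\left(1 \right)} \left(-16\right) + D{\left(6,7 \right)} = \left(-3 - \frac{1}{2}\right) \left(-16\right) + \left(-3 + 7\right) = \left(-3 - \frac{1}{2}\right) \left(-16\right) + 4 = \left(- \frac{7}{2}\right) \left(-16\right) + 4 = 56 + 4 = 60$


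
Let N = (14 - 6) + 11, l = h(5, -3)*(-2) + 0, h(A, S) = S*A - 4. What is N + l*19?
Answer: 741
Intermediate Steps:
h(A, S) = -4 + A*S (h(A, S) = A*S - 4 = -4 + A*S)
l = 38 (l = (-4 + 5*(-3))*(-2) + 0 = (-4 - 15)*(-2) + 0 = -19*(-2) + 0 = 38 + 0 = 38)
N = 19 (N = 8 + 11 = 19)
N + l*19 = 19 + 38*19 = 19 + 722 = 741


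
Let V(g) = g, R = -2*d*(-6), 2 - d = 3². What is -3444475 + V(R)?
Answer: -3444559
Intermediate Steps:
d = -7 (d = 2 - 1*3² = 2 - 1*9 = 2 - 9 = -7)
R = -84 (R = -2*(-7)*(-6) = 14*(-6) = -84)
-3444475 + V(R) = -3444475 - 84 = -3444559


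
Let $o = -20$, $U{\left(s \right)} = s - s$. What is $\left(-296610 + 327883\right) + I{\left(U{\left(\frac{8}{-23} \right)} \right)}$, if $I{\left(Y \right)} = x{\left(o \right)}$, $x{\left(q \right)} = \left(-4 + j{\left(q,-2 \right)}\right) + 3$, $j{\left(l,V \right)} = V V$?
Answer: $31276$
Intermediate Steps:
$j{\left(l,V \right)} = V^{2}$
$U{\left(s \right)} = 0$
$x{\left(q \right)} = 3$ ($x{\left(q \right)} = \left(-4 + \left(-2\right)^{2}\right) + 3 = \left(-4 + 4\right) + 3 = 0 + 3 = 3$)
$I{\left(Y \right)} = 3$
$\left(-296610 + 327883\right) + I{\left(U{\left(\frac{8}{-23} \right)} \right)} = \left(-296610 + 327883\right) + 3 = 31273 + 3 = 31276$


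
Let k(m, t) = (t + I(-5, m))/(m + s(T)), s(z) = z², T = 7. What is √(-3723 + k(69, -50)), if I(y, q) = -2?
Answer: I*√12961297/59 ≈ 61.02*I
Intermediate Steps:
k(m, t) = (-2 + t)/(49 + m) (k(m, t) = (t - 2)/(m + 7²) = (-2 + t)/(m + 49) = (-2 + t)/(49 + m))
√(-3723 + k(69, -50)) = √(-3723 + (-2 - 50)/(49 + 69)) = √(-3723 - 52/118) = √(-3723 + (1/118)*(-52)) = √(-3723 - 26/59) = √(-219683/59) = I*√12961297/59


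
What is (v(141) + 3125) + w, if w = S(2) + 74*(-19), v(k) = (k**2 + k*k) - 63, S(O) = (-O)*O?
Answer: 41414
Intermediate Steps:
S(O) = -O**2
v(k) = -63 + 2*k**2 (v(k) = (k**2 + k**2) - 63 = 2*k**2 - 63 = -63 + 2*k**2)
w = -1410 (w = -1*2**2 + 74*(-19) = -1*4 - 1406 = -4 - 1406 = -1410)
(v(141) + 3125) + w = ((-63 + 2*141**2) + 3125) - 1410 = ((-63 + 2*19881) + 3125) - 1410 = ((-63 + 39762) + 3125) - 1410 = (39699 + 3125) - 1410 = 42824 - 1410 = 41414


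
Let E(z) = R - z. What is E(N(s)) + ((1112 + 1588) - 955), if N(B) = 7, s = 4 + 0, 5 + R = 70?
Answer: 1803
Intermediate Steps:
R = 65 (R = -5 + 70 = 65)
s = 4
E(z) = 65 - z
E(N(s)) + ((1112 + 1588) - 955) = (65 - 1*7) + ((1112 + 1588) - 955) = (65 - 7) + (2700 - 955) = 58 + 1745 = 1803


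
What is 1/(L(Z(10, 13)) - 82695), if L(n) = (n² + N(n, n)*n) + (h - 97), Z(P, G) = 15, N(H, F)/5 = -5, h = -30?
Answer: -1/82972 ≈ -1.2052e-5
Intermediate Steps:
N(H, F) = -25 (N(H, F) = 5*(-5) = -25)
L(n) = -127 + n² - 25*n (L(n) = (n² - 25*n) + (-30 - 97) = (n² - 25*n) - 127 = -127 + n² - 25*n)
1/(L(Z(10, 13)) - 82695) = 1/((-127 + 15² - 25*15) - 82695) = 1/((-127 + 225 - 375) - 82695) = 1/(-277 - 82695) = 1/(-82972) = -1/82972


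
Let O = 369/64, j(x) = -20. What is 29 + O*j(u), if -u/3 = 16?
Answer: -1381/16 ≈ -86.313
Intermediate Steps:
u = -48 (u = -3*16 = -48)
O = 369/64 (O = 369*(1/64) = 369/64 ≈ 5.7656)
29 + O*j(u) = 29 + (369/64)*(-20) = 29 - 1845/16 = -1381/16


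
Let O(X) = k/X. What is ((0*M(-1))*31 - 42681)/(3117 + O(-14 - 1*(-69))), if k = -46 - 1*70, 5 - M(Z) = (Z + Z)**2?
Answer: -2347455/171319 ≈ -13.702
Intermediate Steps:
M(Z) = 5 - 4*Z**2 (M(Z) = 5 - (Z + Z)**2 = 5 - (2*Z)**2 = 5 - 4*Z**2)
k = -116 (k = -46 - 70 = -116)
O(X) = -116/X
((0*M(-1))*31 - 42681)/(3117 + O(-14 - 1*(-69))) = ((0*(5 - 4*(-1)**2))*31 - 42681)/(3117 - 116/(-14 - 1*(-69))) = ((0*(5 - 4*1))*31 - 42681)/(3117 - 116/(-14 + 69)) = ((0*(5 - 4))*31 - 42681)/(3117 - 116/55) = ((0*1)*31 - 42681)/(3117 - 116*1/55) = (0*31 - 42681)/(3117 - 116/55) = (0 - 42681)/(171319/55) = -42681*55/171319 = -2347455/171319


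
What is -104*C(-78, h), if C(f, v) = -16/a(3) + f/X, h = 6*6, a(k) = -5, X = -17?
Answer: -68848/85 ≈ -809.98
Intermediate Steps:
h = 36
C(f, v) = 16/5 - f/17 (C(f, v) = -16/(-5) + f/(-17) = -16*(-⅕) + f*(-1/17) = 16/5 - f/17)
-104*C(-78, h) = -104*(16/5 - 1/17*(-78)) = -104*(16/5 + 78/17) = -104*662/85 = -68848/85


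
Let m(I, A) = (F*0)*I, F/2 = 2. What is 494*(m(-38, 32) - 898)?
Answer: -443612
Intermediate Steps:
F = 4 (F = 2*2 = 4)
m(I, A) = 0 (m(I, A) = (4*0)*I = 0*I = 0)
494*(m(-38, 32) - 898) = 494*(0 - 898) = 494*(-898) = -443612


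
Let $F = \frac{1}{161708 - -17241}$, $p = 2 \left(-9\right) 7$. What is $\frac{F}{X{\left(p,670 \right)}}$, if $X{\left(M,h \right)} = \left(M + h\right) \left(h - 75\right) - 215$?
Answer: $\frac{1}{57883738285} \approx 1.7276 \cdot 10^{-11}$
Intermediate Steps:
$p = -126$ ($p = \left(-18\right) 7 = -126$)
$X{\left(M,h \right)} = -215 + \left(-75 + h\right) \left(M + h\right)$ ($X{\left(M,h \right)} = \left(M + h\right) \left(-75 + h\right) - 215 = \left(-75 + h\right) \left(M + h\right) - 215 = -215 + \left(-75 + h\right) \left(M + h\right)$)
$F = \frac{1}{178949}$ ($F = \frac{1}{161708 + 17241} = \frac{1}{178949} \approx 5.5882 \cdot 10^{-6}$)
$\frac{F}{X{\left(p,670 \right)}} = \frac{1}{178949 \left(-215 + 670^{2} - -9450 - 50250 - 84420\right)} = \frac{1}{178949 \left(-215 + 448900 + 9450 - 50250 - 84420\right)} = \frac{1}{178949 \cdot 323465} = \frac{1}{178949} \cdot \frac{1}{323465} = \frac{1}{57883738285}$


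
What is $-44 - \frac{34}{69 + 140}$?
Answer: $- \frac{9230}{209} \approx -44.163$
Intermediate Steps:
$-44 - \frac{34}{69 + 140} = -44 - \frac{34}{209} = - \frac{9230}{209}$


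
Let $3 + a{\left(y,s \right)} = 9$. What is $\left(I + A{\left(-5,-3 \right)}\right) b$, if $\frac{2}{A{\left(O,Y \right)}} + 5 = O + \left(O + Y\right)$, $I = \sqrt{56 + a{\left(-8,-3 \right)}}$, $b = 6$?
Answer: $- \frac{2}{3} + 6 \sqrt{62} \approx 46.577$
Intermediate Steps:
$a{\left(y,s \right)} = 6$ ($a{\left(y,s \right)} = -3 + 9 = 6$)
$I = \sqrt{62}$ ($I = \sqrt{56 + 6} = \sqrt{62} \approx 7.874$)
$A{\left(O,Y \right)} = \frac{2}{-5 + Y + 2 O}$ ($A{\left(O,Y \right)} = \frac{2}{-5 + \left(O + \left(O + Y\right)\right)} = \frac{2}{-5 + \left(Y + 2 O\right)} = \frac{2}{-5 + Y + 2 O}$)
$\left(I + A{\left(-5,-3 \right)}\right) b = \left(\sqrt{62} + \frac{2}{-5 - 3 + 2 \left(-5\right)}\right) 6 = \left(\sqrt{62} + \frac{2}{-5 - 3 - 10}\right) 6 = \left(\sqrt{62} + \frac{2}{-18}\right) 6 = \left(\sqrt{62} + 2 \left(- \frac{1}{18}\right)\right) 6 = \left(\sqrt{62} - \frac{1}{9}\right) 6 = \left(- \frac{1}{9} + \sqrt{62}\right) 6 = - \frac{2}{3} + 6 \sqrt{62}$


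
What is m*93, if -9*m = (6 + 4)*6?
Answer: -620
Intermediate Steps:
m = -20/3 (m = -(6 + 4)*6/9 = -10*6/9 = -⅑*60 = -20/3 ≈ -6.6667)
m*93 = -20/3*93 = -620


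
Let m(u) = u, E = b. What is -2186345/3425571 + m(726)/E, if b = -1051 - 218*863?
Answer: -416110643371/648066649635 ≈ -0.64208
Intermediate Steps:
b = -189185 (b = -1051 - 188134 = -189185)
E = -189185
-2186345/3425571 + m(726)/E = -2186345/3425571 + 726/(-189185) = -2186345*1/3425571 + 726*(-1/189185) = -2186345/3425571 - 726/189185 = -416110643371/648066649635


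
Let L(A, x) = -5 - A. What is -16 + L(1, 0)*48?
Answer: -304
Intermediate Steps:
-16 + L(1, 0)*48 = -16 + (-5 - 1*1)*48 = -16 + (-5 - 1)*48 = -16 - 6*48 = -16 - 288 = -304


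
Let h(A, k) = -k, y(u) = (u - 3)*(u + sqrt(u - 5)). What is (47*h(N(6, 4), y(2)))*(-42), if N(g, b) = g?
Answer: -3948 - 1974*I*sqrt(3) ≈ -3948.0 - 3419.1*I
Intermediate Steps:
y(u) = (-3 + u)*(u + sqrt(-5 + u))
(47*h(N(6, 4), y(2)))*(-42) = (47*(-(2**2 - 3*2 - 3*sqrt(-5 + 2) + 2*sqrt(-5 + 2))))*(-42) = (47*(-(4 - 6 - 3*I*sqrt(3) + 2*sqrt(-3))))*(-42) = (47*(-(4 - 6 - 3*I*sqrt(3) + 2*(I*sqrt(3)))))*(-42) = (47*(-(4 - 6 - 3*I*sqrt(3) + 2*I*sqrt(3))))*(-42) = (47*(-(-2 - I*sqrt(3))))*(-42) = (47*(2 + I*sqrt(3)))*(-42) = (94 + 47*I*sqrt(3))*(-42) = -3948 - 1974*I*sqrt(3)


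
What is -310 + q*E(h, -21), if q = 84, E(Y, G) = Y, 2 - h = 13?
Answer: -1234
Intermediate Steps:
h = -11 (h = 2 - 1*13 = 2 - 13 = -11)
-310 + q*E(h, -21) = -310 + 84*(-11) = -310 - 924 = -1234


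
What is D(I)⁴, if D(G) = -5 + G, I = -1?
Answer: 1296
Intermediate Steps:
D(I)⁴ = (-5 - 1)⁴ = (-6)⁴ = 1296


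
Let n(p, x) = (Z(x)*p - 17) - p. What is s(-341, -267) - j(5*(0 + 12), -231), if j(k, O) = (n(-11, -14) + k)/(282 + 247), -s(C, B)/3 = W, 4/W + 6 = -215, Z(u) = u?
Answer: -39620/116909 ≈ -0.33890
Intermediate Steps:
W = -4/221 (W = 4/(-6 - 215) = 4/(-221) = 4*(-1/221) = -4/221 ≈ -0.018100)
s(C, B) = 12/221 (s(C, B) = -3*(-4/221) = 12/221)
n(p, x) = -17 - p + p*x (n(p, x) = (x*p - 17) - p = (p*x - 17) - p = (-17 + p*x) - p = -17 - p + p*x)
j(k, O) = 148/529 + k/529 (j(k, O) = ((-17 - 1*(-11) - 11*(-14)) + k)/(282 + 247) = ((-17 + 11 + 154) + k)/529 = (148 + k)*(1/529) = 148/529 + k/529)
s(-341, -267) - j(5*(0 + 12), -231) = 12/221 - (148/529 + (5*(0 + 12))/529) = 12/221 - (148/529 + (5*12)/529) = 12/221 - (148/529 + (1/529)*60) = 12/221 - (148/529 + 60/529) = 12/221 - 1*208/529 = 12/221 - 208/529 = -39620/116909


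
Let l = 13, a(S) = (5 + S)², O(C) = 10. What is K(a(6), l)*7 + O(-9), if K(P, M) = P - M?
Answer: 766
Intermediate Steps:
K(a(6), l)*7 + O(-9) = ((5 + 6)² - 1*13)*7 + 10 = (11² - 13)*7 + 10 = (121 - 13)*7 + 10 = 108*7 + 10 = 756 + 10 = 766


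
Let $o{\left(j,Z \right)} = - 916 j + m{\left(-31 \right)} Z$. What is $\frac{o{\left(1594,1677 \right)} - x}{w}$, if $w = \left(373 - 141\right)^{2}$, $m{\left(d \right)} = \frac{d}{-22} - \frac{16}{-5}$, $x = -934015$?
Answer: $- \frac{57019551}{5920640} \approx -9.6306$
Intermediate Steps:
$m{\left(d \right)} = \frac{16}{5} - \frac{d}{22}$ ($m{\left(d \right)} = d \left(- \frac{1}{22}\right) - - \frac{16}{5} = - \frac{d}{22} + \frac{16}{5} = \frac{16}{5} - \frac{d}{22}$)
$w = 53824$ ($w = 232^{2} = 53824$)
$o{\left(j,Z \right)} = - 916 j + \frac{507 Z}{110}$ ($o{\left(j,Z \right)} = - 916 j + \left(\frac{16}{5} - - \frac{31}{22}\right) Z = - 916 j + \left(\frac{16}{5} + \frac{31}{22}\right) Z = - 916 j + \frac{507 Z}{110}$)
$\frac{o{\left(1594,1677 \right)} - x}{w} = \frac{\left(\left(-916\right) 1594 + \frac{507}{110} \cdot 1677\right) - -934015}{53824} = \left(\left(-1460104 + \frac{850239}{110}\right) + 934015\right) \frac{1}{53824} = \left(- \frac{159761201}{110} + 934015\right) \frac{1}{53824} = \left(- \frac{57019551}{110}\right) \frac{1}{53824} = - \frac{57019551}{5920640}$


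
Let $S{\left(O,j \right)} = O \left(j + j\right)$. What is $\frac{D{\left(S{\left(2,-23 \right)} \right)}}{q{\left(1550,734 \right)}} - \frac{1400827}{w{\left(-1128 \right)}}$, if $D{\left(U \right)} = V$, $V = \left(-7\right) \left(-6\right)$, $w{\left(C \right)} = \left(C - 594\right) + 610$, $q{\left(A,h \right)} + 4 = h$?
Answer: $\frac{511325207}{405880} \approx 1259.8$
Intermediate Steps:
$q{\left(A,h \right)} = -4 + h$
$w{\left(C \right)} = 16 + C$ ($w{\left(C \right)} = \left(-594 + C\right) + 610 = 16 + C$)
$S{\left(O,j \right)} = 2 O j$ ($S{\left(O,j \right)} = O 2 j = 2 O j$)
$V = 42$
$D{\left(U \right)} = 42$
$\frac{D{\left(S{\left(2,-23 \right)} \right)}}{q{\left(1550,734 \right)}} - \frac{1400827}{w{\left(-1128 \right)}} = \frac{42}{-4 + 734} - \frac{1400827}{16 - 1128} = \frac{42}{730} - \frac{1400827}{-1112} = 42 \cdot \frac{1}{730} - - \frac{1400827}{1112} = \frac{21}{365} + \frac{1400827}{1112} = \frac{511325207}{405880}$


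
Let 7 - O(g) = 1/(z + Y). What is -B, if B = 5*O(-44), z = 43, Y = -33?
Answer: -69/2 ≈ -34.500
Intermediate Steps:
O(g) = 69/10 (O(g) = 7 - 1/(43 - 33) = 7 - 1/10 = 69/10)
B = 69/2 (B = 5*(69/10) = 69/2 ≈ 34.500)
-B = -1*69/2 = -69/2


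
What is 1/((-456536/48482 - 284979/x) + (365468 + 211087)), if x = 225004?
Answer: 5454321964/3144658330565009 ≈ 1.7345e-6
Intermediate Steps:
1/((-456536/48482 - 284979/x) + (365468 + 211087)) = 1/((-456536/48482 - 284979/225004) + (365468 + 211087)) = 1/((-456536*1/48482 - 284979*1/225004) + 576555) = 1/((-228268/24241 - 284979/225004) + 576555) = 1/(-58269389011/5454321964 + 576555) = 1/(3144658330565009/5454321964) = 5454321964/3144658330565009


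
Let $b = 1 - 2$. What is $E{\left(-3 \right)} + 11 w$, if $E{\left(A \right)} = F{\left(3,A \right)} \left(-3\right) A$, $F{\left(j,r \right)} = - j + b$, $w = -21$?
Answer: $-267$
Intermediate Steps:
$b = -1$
$F{\left(j,r \right)} = -1 - j$ ($F{\left(j,r \right)} = - j - 1 = -1 - j$)
$E{\left(A \right)} = 12 A$ ($E{\left(A \right)} = \left(-1 - 3\right) \left(-3\right) A = \left(-4\right) \left(-3\right) A = 12 A$)
$E{\left(-3 \right)} + 11 w = 12 \left(-3\right) + 11 \left(-21\right) = -36 - 231 = -267$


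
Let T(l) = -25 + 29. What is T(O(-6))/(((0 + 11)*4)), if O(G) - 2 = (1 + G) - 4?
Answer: 1/11 ≈ 0.090909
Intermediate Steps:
O(G) = -1 + G (O(G) = 2 + ((1 + G) - 4) = 2 + (-3 + G) = -1 + G)
T(l) = 4
T(O(-6))/(((0 + 11)*4)) = 4/(((0 + 11)*4)) = 4/((11*4)) = 4/44 = 4*(1/44) = 1/11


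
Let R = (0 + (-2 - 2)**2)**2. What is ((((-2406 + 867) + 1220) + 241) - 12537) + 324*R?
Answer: 70329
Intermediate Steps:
R = 256 (R = (0 + (-4)**2)**2 = (0 + 16)**2 = 16**2 = 256)
((((-2406 + 867) + 1220) + 241) - 12537) + 324*R = ((((-2406 + 867) + 1220) + 241) - 12537) + 324*256 = (((-1539 + 1220) + 241) - 12537) + 82944 = ((-319 + 241) - 12537) + 82944 = (-78 - 12537) + 82944 = -12615 + 82944 = 70329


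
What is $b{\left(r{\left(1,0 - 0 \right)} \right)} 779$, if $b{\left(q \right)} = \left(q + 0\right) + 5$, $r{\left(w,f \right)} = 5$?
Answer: $7790$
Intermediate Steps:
$b{\left(q \right)} = 5 + q$ ($b{\left(q \right)} = q + 5 = 5 + q$)
$b{\left(r{\left(1,0 - 0 \right)} \right)} 779 = \left(5 + 5\right) 779 = 10 \cdot 779 = 7790$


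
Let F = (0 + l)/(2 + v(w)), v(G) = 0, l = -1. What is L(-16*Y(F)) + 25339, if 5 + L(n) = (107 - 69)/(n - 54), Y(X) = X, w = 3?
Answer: 582663/23 ≈ 25333.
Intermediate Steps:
F = -1/2 (F = (0 - 1)/(2 + 0) = -1/2 ≈ -0.50000)
L(n) = -5 + 38/(-54 + n) (L(n) = -5 + (107 - 69)/(n - 54) = -5 + 38/(-54 + n))
L(-16*Y(F)) + 25339 = (308 - (-80)*(-1)/2)/(-54 - 16*(-1/2)) + 25339 = (308 - 5*8)/(-54 + 8) + 25339 = (308 - 40)/(-46) + 25339 = -1/46*268 + 25339 = -134/23 + 25339 = 582663/23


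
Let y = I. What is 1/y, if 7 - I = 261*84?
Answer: -1/21917 ≈ -4.5627e-5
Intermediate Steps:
I = -21917 (I = 7 - 261*84 = 7 - 1*21924 = 7 - 21924 = -21917)
y = -21917
1/y = 1/(-21917) = -1/21917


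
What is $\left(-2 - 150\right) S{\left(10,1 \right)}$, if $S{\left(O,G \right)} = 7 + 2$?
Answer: $-1368$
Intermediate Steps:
$S{\left(O,G \right)} = 9$
$\left(-2 - 150\right) S{\left(10,1 \right)} = \left(-2 - 150\right) 9 = \left(-152\right) 9 = -1368$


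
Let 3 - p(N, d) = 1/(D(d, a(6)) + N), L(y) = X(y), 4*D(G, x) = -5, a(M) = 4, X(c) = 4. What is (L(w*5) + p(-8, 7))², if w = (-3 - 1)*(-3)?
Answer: 69169/1369 ≈ 50.525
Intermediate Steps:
w = 12 (w = -4*(-3) = 12)
D(G, x) = -5/4 (D(G, x) = (¼)*(-5) = -5/4)
L(y) = 4
p(N, d) = 3 - 1/(-5/4 + N)
(L(w*5) + p(-8, 7))² = (4 + (-19 + 12*(-8))/(-5 + 4*(-8)))² = (4 + (-19 - 96)/(-5 - 32))² = (4 - 115/(-37))² = (4 - 1/37*(-115))² = (4 + 115/37)² = (263/37)² = 69169/1369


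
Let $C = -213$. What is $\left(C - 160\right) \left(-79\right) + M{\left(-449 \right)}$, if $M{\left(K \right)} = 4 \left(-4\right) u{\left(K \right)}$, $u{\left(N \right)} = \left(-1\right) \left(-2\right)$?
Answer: $29435$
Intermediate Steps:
$u{\left(N \right)} = 2$
$M{\left(K \right)} = -32$ ($M{\left(K \right)} = 4 \left(-4\right) 2 = \left(-16\right) 2 = -32$)
$\left(C - 160\right) \left(-79\right) + M{\left(-449 \right)} = \left(-213 - 160\right) \left(-79\right) - 32 = \left(-373\right) \left(-79\right) - 32 = 29467 - 32 = 29435$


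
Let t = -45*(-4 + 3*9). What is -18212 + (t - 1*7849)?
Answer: -27096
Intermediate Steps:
t = -1035 (t = -45*(-4 + 27) = -45*23 = -1035)
-18212 + (t - 1*7849) = -18212 + (-1035 - 1*7849) = -18212 + (-1035 - 7849) = -18212 - 8884 = -27096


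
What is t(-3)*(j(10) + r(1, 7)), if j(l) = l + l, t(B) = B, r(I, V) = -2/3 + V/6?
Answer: -123/2 ≈ -61.500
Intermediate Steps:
r(I, V) = -⅔ + V/6 (r(I, V) = -2*⅓ + V*(⅙) = -⅔ + V/6)
j(l) = 2*l
t(-3)*(j(10) + r(1, 7)) = -3*(2*10 + (-⅔ + (⅙)*7)) = -3*(20 + (-⅔ + 7/6)) = -3*(20 + ½) = -3*41/2 = -123/2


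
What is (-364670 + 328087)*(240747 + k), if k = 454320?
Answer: -25427636061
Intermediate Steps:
(-364670 + 328087)*(240747 + k) = (-364670 + 328087)*(240747 + 454320) = -36583*695067 = -25427636061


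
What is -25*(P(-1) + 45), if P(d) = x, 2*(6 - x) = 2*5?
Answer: -1150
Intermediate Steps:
x = 1 (x = 6 - 5 = 1)
P(d) = 1
-25*(P(-1) + 45) = -25*(1 + 45) = -25*46 = -1150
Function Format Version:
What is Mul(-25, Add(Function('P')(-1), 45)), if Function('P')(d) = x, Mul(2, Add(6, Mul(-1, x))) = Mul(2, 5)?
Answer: -1150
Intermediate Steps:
x = 1 (x = Add(6, Mul(Rational(-1, 2), Mul(2, 5))) = Add(6, Mul(Rational(-1, 2), 10)) = Add(6, -5) = 1)
Function('P')(d) = 1
Mul(-25, Add(Function('P')(-1), 45)) = Mul(-25, Add(1, 45)) = Mul(-25, 46) = -1150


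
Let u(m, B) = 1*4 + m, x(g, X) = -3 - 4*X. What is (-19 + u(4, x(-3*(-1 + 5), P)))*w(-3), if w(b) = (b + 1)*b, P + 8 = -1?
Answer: -66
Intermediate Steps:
P = -9 (P = -8 - 1 = -9)
u(m, B) = 4 + m
w(b) = b*(1 + b) (w(b) = (1 + b)*b = b*(1 + b))
(-19 + u(4, x(-3*(-1 + 5), P)))*w(-3) = (-19 + (4 + 4))*(-3*(1 - 3)) = (-19 + 8)*(-3*(-2)) = -11*6 = -66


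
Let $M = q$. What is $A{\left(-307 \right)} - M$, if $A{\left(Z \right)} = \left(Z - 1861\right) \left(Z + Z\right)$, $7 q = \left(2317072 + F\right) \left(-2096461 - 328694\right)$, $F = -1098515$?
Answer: $\frac{2955198919399}{7} \approx 4.2217 \cdot 10^{11}$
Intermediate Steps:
$q = - \frac{2955189601335}{7}$ ($q = \frac{\left(2317072 - 1098515\right) \left(-2096461 - 328694\right)}{7} = \frac{1218557 \left(-2425155\right)}{7} = \frac{1}{7} \left(-2955189601335\right) = - \frac{2955189601335}{7} \approx -4.2217 \cdot 10^{11}$)
$A{\left(Z \right)} = 2 Z \left(-1861 + Z\right)$ ($A{\left(Z \right)} = \left(-1861 + Z\right) 2 Z = 2 Z \left(-1861 + Z\right)$)
$M = - \frac{2955189601335}{7} \approx -4.2217 \cdot 10^{11}$
$A{\left(-307 \right)} - M = 2 \left(-307\right) \left(-1861 - 307\right) - - \frac{2955189601335}{7} = 2 \left(-307\right) \left(-2168\right) + \frac{2955189601335}{7} = 1331152 + \frac{2955189601335}{7} = \frac{2955198919399}{7}$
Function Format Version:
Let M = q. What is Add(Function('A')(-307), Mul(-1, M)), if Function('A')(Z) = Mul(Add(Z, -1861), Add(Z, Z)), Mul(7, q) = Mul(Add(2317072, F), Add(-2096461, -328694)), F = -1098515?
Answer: Rational(2955198919399, 7) ≈ 4.2217e+11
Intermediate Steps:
q = Rational(-2955189601335, 7) (q = Mul(Rational(1, 7), Mul(Add(2317072, -1098515), Add(-2096461, -328694))) = Mul(Rational(1, 7), Mul(1218557, -2425155)) = Mul(Rational(1, 7), -2955189601335) = Rational(-2955189601335, 7) ≈ -4.2217e+11)
Function('A')(Z) = Mul(2, Z, Add(-1861, Z)) (Function('A')(Z) = Mul(Add(-1861, Z), Mul(2, Z)) = Mul(2, Z, Add(-1861, Z)))
M = Rational(-2955189601335, 7) ≈ -4.2217e+11
Add(Function('A')(-307), Mul(-1, M)) = Add(Mul(2, -307, Add(-1861, -307)), Mul(-1, Rational(-2955189601335, 7))) = Add(Mul(2, -307, -2168), Rational(2955189601335, 7)) = Add(1331152, Rational(2955189601335, 7)) = Rational(2955198919399, 7)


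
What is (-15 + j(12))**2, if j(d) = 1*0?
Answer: 225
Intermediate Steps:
j(d) = 0
(-15 + j(12))**2 = (-15 + 0)**2 = (-15)**2 = 225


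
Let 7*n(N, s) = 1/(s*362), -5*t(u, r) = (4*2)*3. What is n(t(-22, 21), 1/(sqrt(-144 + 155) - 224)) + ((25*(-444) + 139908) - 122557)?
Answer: 1131415/181 + sqrt(11)/2534 ≈ 6250.9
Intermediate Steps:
t(u, r) = -24/5 (t(u, r) = -4*2*3/5 = -8*3/5 = -1/5*24 = -24/5)
n(N, s) = 1/(2534*s) (n(N, s) = (1/(s*362))/7 = ((1/362)/s)/7 = (1/(362*s))/7 = 1/(2534*s))
n(t(-22, 21), 1/(sqrt(-144 + 155) - 224)) + ((25*(-444) + 139908) - 122557) = 1/(2534*(1/(sqrt(-144 + 155) - 224))) + ((25*(-444) + 139908) - 122557) = 1/(2534*(1/(sqrt(11) - 224))) + ((-11100 + 139908) - 122557) = 1/(2534*(1/(-224 + sqrt(11)))) + (128808 - 122557) = (-224 + sqrt(11))/2534 + 6251 = (-16/181 + sqrt(11)/2534) + 6251 = 1131415/181 + sqrt(11)/2534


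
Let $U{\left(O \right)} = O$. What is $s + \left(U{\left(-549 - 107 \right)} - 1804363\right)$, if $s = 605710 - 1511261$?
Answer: $-2710570$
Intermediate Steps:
$s = -905551$
$s + \left(U{\left(-549 - 107 \right)} - 1804363\right) = -905551 - 1805019 = -2710570$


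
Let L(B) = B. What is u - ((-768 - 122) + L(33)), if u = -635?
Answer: 222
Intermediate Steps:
u - ((-768 - 122) + L(33)) = -635 - ((-768 - 122) + 33) = -635 - (-890 + 33) = -635 - 1*(-857) = -635 + 857 = 222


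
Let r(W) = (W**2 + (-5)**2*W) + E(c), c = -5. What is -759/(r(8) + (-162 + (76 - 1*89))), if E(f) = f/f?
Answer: -253/30 ≈ -8.4333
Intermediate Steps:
E(f) = 1
r(W) = 1 + W**2 + 25*W (r(W) = (W**2 + (-5)**2*W) + 1 = (W**2 + 25*W) + 1 = 1 + W**2 + 25*W)
-759/(r(8) + (-162 + (76 - 1*89))) = -759/((1 + 8**2 + 25*8) + (-162 + (76 - 1*89))) = -759/((1 + 64 + 200) + (-162 + (76 - 89))) = -759/(265 + (-162 - 13)) = -759/(265 - 175) = -759/90 = (1/90)*(-759) = -253/30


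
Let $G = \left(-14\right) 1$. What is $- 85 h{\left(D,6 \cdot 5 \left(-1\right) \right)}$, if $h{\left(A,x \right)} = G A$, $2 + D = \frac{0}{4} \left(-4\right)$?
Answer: $-2380$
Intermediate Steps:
$G = -14$
$D = -2$ ($D = -2 + \frac{0}{4} \left(-4\right) = -2 + 0 \cdot \frac{1}{4} \left(-4\right) = -2 + 0 \left(-4\right) = -2 + 0 = -2$)
$h{\left(A,x \right)} = - 14 A$
$- 85 h{\left(D,6 \cdot 5 \left(-1\right) \right)} = - 85 \left(\left(-14\right) \left(-2\right)\right) = \left(-85\right) 28 = -2380$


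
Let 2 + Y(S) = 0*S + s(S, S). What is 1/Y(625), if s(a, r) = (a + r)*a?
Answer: 1/781248 ≈ 1.2800e-6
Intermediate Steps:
s(a, r) = a*(a + r)
Y(S) = -2 + 2*S**2 (Y(S) = -2 + (0*S + S*(S + S)) = -2 + (0 + S*(2*S)) = -2 + (0 + 2*S**2) = -2 + 2*S**2)
1/Y(625) = 1/(-2 + 2*625**2) = 1/(-2 + 2*390625) = 1/(-2 + 781250) = 1/781248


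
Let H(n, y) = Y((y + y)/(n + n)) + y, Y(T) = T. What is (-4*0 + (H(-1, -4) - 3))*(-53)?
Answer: 159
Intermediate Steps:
H(n, y) = y + y/n (H(n, y) = (y + y)/(n + n) + y = (2*y)/((2*n)) + y = (2*y)*(1/(2*n)) + y = y/n + y = y + y/n)
(-4*0 + (H(-1, -4) - 3))*(-53) = (-4*0 + ((-4 - 4/(-1)) - 3))*(-53) = (0 + ((-4 - 4*(-1)) - 3))*(-53) = (0 + ((-4 + 4) - 3))*(-53) = (0 + (0 - 3))*(-53) = (0 - 3)*(-53) = -3*(-53) = 159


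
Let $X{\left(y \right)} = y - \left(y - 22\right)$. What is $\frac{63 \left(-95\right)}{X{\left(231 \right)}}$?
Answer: $- \frac{5985}{22} \approx -272.05$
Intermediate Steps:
$X{\left(y \right)} = 22$ ($X{\left(y \right)} = y - \left(y - 22\right) = y - \left(-22 + y\right) = 22$)
$\frac{63 \left(-95\right)}{X{\left(231 \right)}} = \frac{63 \left(-95\right)}{22} = \left(-5985\right) \frac{1}{22} = - \frac{5985}{22}$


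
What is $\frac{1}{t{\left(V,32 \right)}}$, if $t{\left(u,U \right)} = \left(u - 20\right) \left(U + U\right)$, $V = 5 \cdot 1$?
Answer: $- \frac{1}{960} \approx -0.0010417$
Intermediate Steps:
$V = 5$
$t{\left(u,U \right)} = 2 U \left(-20 + u\right)$ ($t{\left(u,U \right)} = \left(-20 + u\right) 2 U = 2 U \left(-20 + u\right)$)
$\frac{1}{t{\left(V,32 \right)}} = \frac{1}{2 \cdot 32 \left(-20 + 5\right)} = \frac{1}{2 \cdot 32 \left(-15\right)} = \frac{1}{-960} = - \frac{1}{960}$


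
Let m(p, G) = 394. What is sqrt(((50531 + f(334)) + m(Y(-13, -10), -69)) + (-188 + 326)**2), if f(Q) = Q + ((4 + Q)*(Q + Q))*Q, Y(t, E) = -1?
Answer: sqrt(75482159) ≈ 8688.0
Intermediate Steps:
f(Q) = Q + 2*Q**2*(4 + Q) (f(Q) = Q + ((4 + Q)*(2*Q))*Q = Q + (2*Q*(4 + Q))*Q = Q + 2*Q**2*(4 + Q))
sqrt(((50531 + f(334)) + m(Y(-13, -10), -69)) + (-188 + 326)**2) = sqrt(((50531 + 334*(1 + 2*334**2 + 8*334)) + 394) + (-188 + 326)**2) = sqrt(((50531 + 334*(1 + 2*111556 + 2672)) + 394) + 138**2) = sqrt(((50531 + 334*(1 + 223112 + 2672)) + 394) + 19044) = sqrt(((50531 + 334*225785) + 394) + 19044) = sqrt(((50531 + 75412190) + 394) + 19044) = sqrt((75462721 + 394) + 19044) = sqrt(75463115 + 19044) = sqrt(75482159)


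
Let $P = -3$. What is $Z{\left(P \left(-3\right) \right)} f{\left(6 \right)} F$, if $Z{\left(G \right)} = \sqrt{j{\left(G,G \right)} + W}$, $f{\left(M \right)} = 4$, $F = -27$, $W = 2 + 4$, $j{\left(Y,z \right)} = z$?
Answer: $- 108 \sqrt{15} \approx -418.28$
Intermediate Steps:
$W = 6$
$Z{\left(G \right)} = \sqrt{6 + G}$ ($Z{\left(G \right)} = \sqrt{G + 6} = \sqrt{6 + G}$)
$Z{\left(P \left(-3\right) \right)} f{\left(6 \right)} F = \sqrt{6 - -9} \cdot 4 \left(-27\right) = \sqrt{6 + 9} \cdot 4 \left(-27\right) = \sqrt{15} \cdot 4 \left(-27\right) = 4 \sqrt{15} \left(-27\right) = - 108 \sqrt{15}$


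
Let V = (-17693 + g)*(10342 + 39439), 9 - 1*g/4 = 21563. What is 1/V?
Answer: -1/5172693929 ≈ -1.9332e-10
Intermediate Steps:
g = -86216 (g = 36 - 4*21563 = 36 - 86252 = -86216)
V = -5172693929 (V = (-17693 - 86216)*(10342 + 39439) = -103909*49781 = -5172693929)
1/V = 1/(-5172693929) = -1/5172693929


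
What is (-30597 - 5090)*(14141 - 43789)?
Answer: 1058048176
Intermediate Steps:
(-30597 - 5090)*(14141 - 43789) = -35687*(-29648) = 1058048176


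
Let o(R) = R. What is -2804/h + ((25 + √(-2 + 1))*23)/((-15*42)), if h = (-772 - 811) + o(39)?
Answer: 10984/12159 - 23*I/630 ≈ 0.90336 - 0.036508*I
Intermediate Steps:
h = -1544 (h = (-772 - 811) + 39 = -1583 + 39 = -1544)
-2804/h + ((25 + √(-2 + 1))*23)/((-15*42)) = -2804/(-1544) + ((25 + √(-2 + 1))*23)/((-15*42)) = -2804*(-1/1544) + ((25 + √(-1))*23)/(-630) = 701/386 + ((25 + I)*23)*(-1/630) = 701/386 + (575 + 23*I)*(-1/630) = 701/386 + (-115/126 - 23*I/630) = 10984/12159 - 23*I/630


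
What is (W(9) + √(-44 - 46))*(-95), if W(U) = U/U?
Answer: -95 - 285*I*√10 ≈ -95.0 - 901.25*I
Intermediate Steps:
W(U) = 1
(W(9) + √(-44 - 46))*(-95) = (1 + √(-44 - 46))*(-95) = (1 + √(-90))*(-95) = (1 + 3*I*√10)*(-95) = -95 - 285*I*√10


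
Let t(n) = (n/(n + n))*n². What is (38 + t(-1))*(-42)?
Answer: -1617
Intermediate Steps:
t(n) = n²/2 (t(n) = (n/((2*n)))*n² = (n*(1/(2*n)))*n² = n²/2)
(38 + t(-1))*(-42) = (38 + (½)*(-1)²)*(-42) = (38 + (½)*1)*(-42) = (38 + ½)*(-42) = (77/2)*(-42) = -1617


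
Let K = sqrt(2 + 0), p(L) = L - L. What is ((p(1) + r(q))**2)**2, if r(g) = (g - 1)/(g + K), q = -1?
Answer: 16/(1 - sqrt(2))**4 ≈ 543.53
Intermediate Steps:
p(L) = 0
K = sqrt(2) ≈ 1.4142
r(g) = (-1 + g)/(g + sqrt(2)) (r(g) = (g - 1)/(g + sqrt(2)) = (-1 + g)/(g + sqrt(2)))
((p(1) + r(q))**2)**2 = ((0 + (-1 - 1)/(-1 + sqrt(2)))**2)**2 = ((0 - 2/(-1 + sqrt(2)))**2)**2 = ((-2/(-1 + sqrt(2)))**2)**2 = (4/(-1 + sqrt(2))**2)**2 = 16/(-1 + sqrt(2))**4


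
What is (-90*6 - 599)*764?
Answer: -870196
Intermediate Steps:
(-90*6 - 599)*764 = (-540 - 599)*764 = -1139*764 = -870196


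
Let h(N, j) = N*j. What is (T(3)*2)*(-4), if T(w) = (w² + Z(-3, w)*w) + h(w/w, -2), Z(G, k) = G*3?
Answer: 160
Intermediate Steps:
Z(G, k) = 3*G
T(w) = -2 + w² - 9*w (T(w) = (w² + (3*(-3))*w) + (w/w)*(-2) = (w² - 9*w) + 1*(-2) = (w² - 9*w) - 2 = -2 + w² - 9*w)
(T(3)*2)*(-4) = ((-2 + 3² - 9*3)*2)*(-4) = ((-2 + 9 - 27)*2)*(-4) = -20*2*(-4) = -40*(-4) = 160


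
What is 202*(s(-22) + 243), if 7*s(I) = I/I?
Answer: 343804/7 ≈ 49115.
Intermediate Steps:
s(I) = ⅐ (s(I) = (I/I)/7 = (⅐)*1 = ⅐)
202*(s(-22) + 243) = 202*(⅐ + 243) = 202*(1702/7) = 343804/7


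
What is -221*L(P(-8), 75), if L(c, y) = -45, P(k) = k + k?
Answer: 9945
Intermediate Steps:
P(k) = 2*k
-221*L(P(-8), 75) = -221*(-45) = 9945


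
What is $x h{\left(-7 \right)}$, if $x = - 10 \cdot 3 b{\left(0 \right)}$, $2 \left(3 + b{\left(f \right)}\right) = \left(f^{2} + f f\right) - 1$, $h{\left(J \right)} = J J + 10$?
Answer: $6195$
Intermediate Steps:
$h{\left(J \right)} = 10 + J^{2}$ ($h{\left(J \right)} = J^{2} + 10 = 10 + J^{2}$)
$b{\left(f \right)} = - \frac{7}{2} + f^{2}$ ($b{\left(f \right)} = -3 + \frac{\left(f^{2} + f f\right) - 1}{2} = -3 + \frac{\left(f^{2} + f^{2}\right) - 1}{2} = -3 + \frac{2 f^{2} - 1}{2} = -3 + \frac{-1 + 2 f^{2}}{2} = -3 + \left(- \frac{1}{2} + f^{2}\right) = - \frac{7}{2} + f^{2}$)
$x = 105$ ($x = - 10 \cdot 3 \left(- \frac{7}{2} + 0^{2}\right) = - 10 \cdot 3 \left(- \frac{7}{2} + 0\right) = - 10 \cdot 3 \left(- \frac{7}{2}\right) = \left(-10\right) \left(- \frac{21}{2}\right) = 105$)
$x h{\left(-7 \right)} = 105 \left(10 + \left(-7\right)^{2}\right) = 105 \left(10 + 49\right) = 105 \cdot 59 = 6195$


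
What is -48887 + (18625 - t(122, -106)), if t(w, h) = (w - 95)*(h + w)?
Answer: -30694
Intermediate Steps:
t(w, h) = (-95 + w)*(h + w)
-48887 + (18625 - t(122, -106)) = -48887 + (18625 - (122² - 95*(-106) - 95*122 - 106*122)) = -48887 + (18625 - (14884 + 10070 - 11590 - 12932)) = -48887 + (18625 - 1*432) = -48887 + (18625 - 432) = -48887 + 18193 = -30694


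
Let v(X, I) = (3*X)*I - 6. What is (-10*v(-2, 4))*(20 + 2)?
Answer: 6600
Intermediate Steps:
v(X, I) = -6 + 3*I*X (v(X, I) = 3*I*X - 6 = -6 + 3*I*X)
(-10*v(-2, 4))*(20 + 2) = (-10*(-6 + 3*4*(-2)))*(20 + 2) = -10*(-6 - 24)*22 = -10*(-30)*22 = 300*22 = 6600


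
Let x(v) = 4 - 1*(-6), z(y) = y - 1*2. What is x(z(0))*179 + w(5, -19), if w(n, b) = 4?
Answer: 1794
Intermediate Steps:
z(y) = -2 + y (z(y) = y - 2 = -2 + y)
x(v) = 10 (x(v) = 4 + 6 = 10)
x(z(0))*179 + w(5, -19) = 10*179 + 4 = 1790 + 4 = 1794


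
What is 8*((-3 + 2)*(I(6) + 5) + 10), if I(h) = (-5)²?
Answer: -160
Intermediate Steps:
I(h) = 25
8*((-3 + 2)*(I(6) + 5) + 10) = 8*((-3 + 2)*(25 + 5) + 10) = 8*(-1*30 + 10) = 8*(-30 + 10) = 8*(-20) = -160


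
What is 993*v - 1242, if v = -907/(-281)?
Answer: 551649/281 ≈ 1963.2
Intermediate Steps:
v = 907/281 (v = -907*(-1/281) = 907/281 ≈ 3.2278)
993*v - 1242 = 993*(907/281) - 1242 = 900651/281 - 1242 = 551649/281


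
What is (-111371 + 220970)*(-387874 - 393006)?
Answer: -85583667120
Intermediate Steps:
(-111371 + 220970)*(-387874 - 393006) = 109599*(-780880) = -85583667120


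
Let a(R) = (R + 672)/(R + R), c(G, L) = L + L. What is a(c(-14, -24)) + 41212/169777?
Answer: -2124677/339554 ≈ -6.2573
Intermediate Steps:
c(G, L) = 2*L
a(R) = (672 + R)/(2*R) (a(R) = (672 + R)/((2*R)) = (672 + R)*(1/(2*R)) = (672 + R)/(2*R))
a(c(-14, -24)) + 41212/169777 = (672 + 2*(-24))/(2*((2*(-24)))) + 41212/169777 = (½)*(672 - 48)/(-48) + 41212*(1/169777) = (½)*(-1/48)*624 + 41212/169777 = -13/2 + 41212/169777 = -2124677/339554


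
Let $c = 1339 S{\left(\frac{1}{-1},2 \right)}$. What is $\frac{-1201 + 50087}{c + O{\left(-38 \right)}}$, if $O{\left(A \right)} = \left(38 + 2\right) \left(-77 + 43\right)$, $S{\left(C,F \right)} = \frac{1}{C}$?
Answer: $- \frac{48886}{2699} \approx -18.113$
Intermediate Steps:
$c = -1339$ ($c = \frac{1339}{\frac{1}{-1}} = \frac{1339}{-1} = 1339 \left(-1\right) = -1339$)
$O{\left(A \right)} = -1360$ ($O{\left(A \right)} = 40 \left(-34\right) = -1360$)
$\frac{-1201 + 50087}{c + O{\left(-38 \right)}} = \frac{-1201 + 50087}{-1339 - 1360} = \frac{48886}{-2699} = 48886 \left(- \frac{1}{2699}\right) = - \frac{48886}{2699}$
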